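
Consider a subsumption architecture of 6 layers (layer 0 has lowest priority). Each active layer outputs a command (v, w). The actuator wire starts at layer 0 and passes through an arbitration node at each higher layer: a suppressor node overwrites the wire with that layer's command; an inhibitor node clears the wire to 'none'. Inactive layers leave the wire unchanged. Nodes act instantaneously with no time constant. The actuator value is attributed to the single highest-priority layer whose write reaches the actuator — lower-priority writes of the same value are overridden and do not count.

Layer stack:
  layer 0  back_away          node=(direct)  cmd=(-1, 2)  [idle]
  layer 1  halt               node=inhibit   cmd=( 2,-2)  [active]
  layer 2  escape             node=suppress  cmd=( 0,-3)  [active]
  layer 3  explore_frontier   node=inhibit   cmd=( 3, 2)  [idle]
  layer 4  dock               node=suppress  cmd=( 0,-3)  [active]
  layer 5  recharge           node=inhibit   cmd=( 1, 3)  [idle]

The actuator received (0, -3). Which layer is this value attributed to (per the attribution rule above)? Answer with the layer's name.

dock

L0 back_away: idle → wire = none
L1 halt: active, inhibitor → wire = none
L2 escape: active, suppressor → wire = (0, -3)
L3 explore_frontier: idle → wire stays (0, -3)
L4 dock: active, suppressor → wire = (0, -3)
L5 recharge: idle → wire stays (0, -3)
actuator = (0, -3)
last writer: layer 4 = dock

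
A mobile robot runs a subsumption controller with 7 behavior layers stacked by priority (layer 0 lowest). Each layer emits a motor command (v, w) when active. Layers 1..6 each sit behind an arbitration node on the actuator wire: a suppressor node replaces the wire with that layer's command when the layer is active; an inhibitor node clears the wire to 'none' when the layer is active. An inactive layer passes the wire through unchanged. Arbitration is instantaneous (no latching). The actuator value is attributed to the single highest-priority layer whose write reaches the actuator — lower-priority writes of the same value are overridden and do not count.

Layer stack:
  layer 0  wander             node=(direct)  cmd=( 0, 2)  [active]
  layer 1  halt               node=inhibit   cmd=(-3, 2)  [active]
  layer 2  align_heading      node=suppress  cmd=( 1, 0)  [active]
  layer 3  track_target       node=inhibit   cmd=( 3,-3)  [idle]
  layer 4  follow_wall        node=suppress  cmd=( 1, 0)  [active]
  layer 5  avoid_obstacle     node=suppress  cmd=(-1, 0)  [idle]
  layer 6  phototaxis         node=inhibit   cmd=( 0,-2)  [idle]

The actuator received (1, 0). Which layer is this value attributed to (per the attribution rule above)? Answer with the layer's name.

L0 wander: active, feeds wire = (0, 2)
L1 halt: active, inhibitor → wire = none
L2 align_heading: active, suppressor → wire = (1, 0)
L3 track_target: idle → wire stays (1, 0)
L4 follow_wall: active, suppressor → wire = (1, 0)
L5 avoid_obstacle: idle → wire stays (1, 0)
L6 phototaxis: idle → wire stays (1, 0)
actuator = (1, 0)
last writer: layer 4 = follow_wall

follow_wall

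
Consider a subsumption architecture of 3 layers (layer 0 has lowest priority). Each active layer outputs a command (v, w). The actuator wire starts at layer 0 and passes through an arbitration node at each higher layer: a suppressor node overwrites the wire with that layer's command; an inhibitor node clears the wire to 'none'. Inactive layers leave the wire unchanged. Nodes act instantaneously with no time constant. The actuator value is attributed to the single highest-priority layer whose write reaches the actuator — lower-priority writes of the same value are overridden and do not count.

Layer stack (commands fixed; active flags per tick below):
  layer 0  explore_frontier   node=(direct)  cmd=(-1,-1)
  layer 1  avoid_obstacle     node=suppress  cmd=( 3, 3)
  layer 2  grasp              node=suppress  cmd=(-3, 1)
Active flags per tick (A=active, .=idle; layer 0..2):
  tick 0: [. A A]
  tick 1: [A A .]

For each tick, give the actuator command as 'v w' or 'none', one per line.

-3 1
3 3

tick 0:
  layer 0 (explore_frontier) idle — none
  layer 1 (avoid_obstacle) active — suppresses: (3, 3)
  layer 2 (grasp) active — suppresses: (-3, 1)
  → actuator (-3, 1)
tick 1:
  layer 0 (explore_frontier) active — direct: (-1, -1)
  layer 1 (avoid_obstacle) active — suppresses: (3, 3)
  layer 2 (grasp) idle — unchanged: (3, 3)
  → actuator (3, 3)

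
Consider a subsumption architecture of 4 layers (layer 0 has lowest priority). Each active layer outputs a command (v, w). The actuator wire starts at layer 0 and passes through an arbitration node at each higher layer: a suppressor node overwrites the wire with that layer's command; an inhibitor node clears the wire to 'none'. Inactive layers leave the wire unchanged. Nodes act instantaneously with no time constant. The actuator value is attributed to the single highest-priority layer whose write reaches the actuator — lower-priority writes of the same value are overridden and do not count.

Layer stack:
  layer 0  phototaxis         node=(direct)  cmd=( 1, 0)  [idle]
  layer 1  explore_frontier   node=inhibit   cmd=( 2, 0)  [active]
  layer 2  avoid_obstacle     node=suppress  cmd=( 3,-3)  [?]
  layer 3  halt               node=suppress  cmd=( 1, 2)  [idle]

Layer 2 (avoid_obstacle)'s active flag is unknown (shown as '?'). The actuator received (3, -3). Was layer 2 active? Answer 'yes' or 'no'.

If layer 2 is active=yes:
  actuator would be (3, -3)
If layer 2 is active=no:
  actuator would be none
Observed (3, -3), so layer 2 was active.

yes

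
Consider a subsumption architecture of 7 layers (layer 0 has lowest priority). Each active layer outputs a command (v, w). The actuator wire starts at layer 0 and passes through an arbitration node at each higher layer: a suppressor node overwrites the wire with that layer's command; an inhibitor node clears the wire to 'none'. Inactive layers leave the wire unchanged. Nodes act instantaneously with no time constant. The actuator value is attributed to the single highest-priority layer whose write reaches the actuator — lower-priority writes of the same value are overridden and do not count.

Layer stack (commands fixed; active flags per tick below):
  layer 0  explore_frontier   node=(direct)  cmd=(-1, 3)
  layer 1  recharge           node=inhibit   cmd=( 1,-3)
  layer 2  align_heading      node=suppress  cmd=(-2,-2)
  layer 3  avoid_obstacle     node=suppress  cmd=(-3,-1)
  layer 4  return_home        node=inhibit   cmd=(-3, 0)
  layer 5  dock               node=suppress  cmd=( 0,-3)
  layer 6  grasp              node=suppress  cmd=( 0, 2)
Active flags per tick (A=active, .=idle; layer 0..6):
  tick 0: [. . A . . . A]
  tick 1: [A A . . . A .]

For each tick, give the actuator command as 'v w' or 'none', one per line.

tick 0:
  [0] explore_frontier off; wire := none
  [1] recharge off; pass none
  [2] align_heading on (suppress); wire := (-2, -2)
  [3] avoid_obstacle off; pass (-2, -2)
  [4] return_home off; pass (-2, -2)
  [5] dock off; pass (-2, -2)
  [6] grasp on (suppress); wire := (0, 2)
  output (0, 2)
tick 1:
  [0] explore_frontier on; wire := (-1, 3)
  [1] recharge on (inhibit); wire := none
  [2] align_heading off; pass none
  [3] avoid_obstacle off; pass none
  [4] return_home off; pass none
  [5] dock on (suppress); wire := (0, -3)
  [6] grasp off; pass (0, -3)
  output (0, -3)

0 2
0 -3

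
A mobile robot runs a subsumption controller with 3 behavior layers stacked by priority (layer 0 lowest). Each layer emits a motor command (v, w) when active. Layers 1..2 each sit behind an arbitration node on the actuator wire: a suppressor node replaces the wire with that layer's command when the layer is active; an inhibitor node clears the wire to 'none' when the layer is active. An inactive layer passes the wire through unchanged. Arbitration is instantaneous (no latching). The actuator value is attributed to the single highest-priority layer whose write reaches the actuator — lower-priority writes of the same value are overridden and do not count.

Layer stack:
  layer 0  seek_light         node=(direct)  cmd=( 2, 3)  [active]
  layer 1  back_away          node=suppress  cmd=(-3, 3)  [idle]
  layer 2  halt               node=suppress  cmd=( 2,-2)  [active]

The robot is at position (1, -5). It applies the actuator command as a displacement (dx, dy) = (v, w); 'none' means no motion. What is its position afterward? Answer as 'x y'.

[0] seek_light on; wire := (2, 3)
[1] back_away off; pass (2, 3)
[2] halt on (suppress); wire := (2, -2)
output (2, -2)
position: (1, -5) + (2, -2) = (3, -7)

3 -7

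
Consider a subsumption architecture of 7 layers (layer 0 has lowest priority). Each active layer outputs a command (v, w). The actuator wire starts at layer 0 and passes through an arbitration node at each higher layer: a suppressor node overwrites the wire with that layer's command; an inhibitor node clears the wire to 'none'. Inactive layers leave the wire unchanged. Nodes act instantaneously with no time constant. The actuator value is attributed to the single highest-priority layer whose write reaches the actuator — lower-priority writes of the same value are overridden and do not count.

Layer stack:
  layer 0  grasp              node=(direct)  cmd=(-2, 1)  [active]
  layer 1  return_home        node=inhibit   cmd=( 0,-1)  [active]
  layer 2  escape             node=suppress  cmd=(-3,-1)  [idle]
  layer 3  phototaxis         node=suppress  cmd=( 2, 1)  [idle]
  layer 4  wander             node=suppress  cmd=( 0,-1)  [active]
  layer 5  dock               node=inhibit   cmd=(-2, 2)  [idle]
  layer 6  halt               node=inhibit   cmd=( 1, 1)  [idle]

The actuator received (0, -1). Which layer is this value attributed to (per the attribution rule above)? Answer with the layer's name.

layer 0 (grasp) active — direct: (-2, 1)
layer 1 (return_home) active — inhibits: none
layer 2 (escape) idle — unchanged: none
layer 3 (phototaxis) idle — unchanged: none
layer 4 (wander) active — suppresses: (0, -1)
layer 5 (dock) idle — unchanged: (0, -1)
layer 6 (halt) idle — unchanged: (0, -1)
→ actuator (0, -1)
last writer: layer 4 = wander

wander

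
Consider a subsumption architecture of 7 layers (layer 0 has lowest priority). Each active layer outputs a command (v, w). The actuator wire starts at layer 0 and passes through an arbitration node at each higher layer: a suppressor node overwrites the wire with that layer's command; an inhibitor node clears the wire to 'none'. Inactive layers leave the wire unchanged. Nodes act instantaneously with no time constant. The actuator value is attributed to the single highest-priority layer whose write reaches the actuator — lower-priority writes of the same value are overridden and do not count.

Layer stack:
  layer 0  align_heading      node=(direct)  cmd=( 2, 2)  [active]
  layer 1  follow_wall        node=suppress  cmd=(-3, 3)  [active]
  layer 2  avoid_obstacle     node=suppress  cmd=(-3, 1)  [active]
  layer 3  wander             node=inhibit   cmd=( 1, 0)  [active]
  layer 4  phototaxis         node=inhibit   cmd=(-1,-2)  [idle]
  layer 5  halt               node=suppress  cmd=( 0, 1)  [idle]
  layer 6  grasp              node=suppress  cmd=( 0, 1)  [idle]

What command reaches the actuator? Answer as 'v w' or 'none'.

none

[0] align_heading on; wire := (2, 2)
[1] follow_wall on (suppress); wire := (-3, 3)
[2] avoid_obstacle on (suppress); wire := (-3, 1)
[3] wander on (inhibit); wire := none
[4] phototaxis off; pass none
[5] halt off; pass none
[6] grasp off; pass none
output none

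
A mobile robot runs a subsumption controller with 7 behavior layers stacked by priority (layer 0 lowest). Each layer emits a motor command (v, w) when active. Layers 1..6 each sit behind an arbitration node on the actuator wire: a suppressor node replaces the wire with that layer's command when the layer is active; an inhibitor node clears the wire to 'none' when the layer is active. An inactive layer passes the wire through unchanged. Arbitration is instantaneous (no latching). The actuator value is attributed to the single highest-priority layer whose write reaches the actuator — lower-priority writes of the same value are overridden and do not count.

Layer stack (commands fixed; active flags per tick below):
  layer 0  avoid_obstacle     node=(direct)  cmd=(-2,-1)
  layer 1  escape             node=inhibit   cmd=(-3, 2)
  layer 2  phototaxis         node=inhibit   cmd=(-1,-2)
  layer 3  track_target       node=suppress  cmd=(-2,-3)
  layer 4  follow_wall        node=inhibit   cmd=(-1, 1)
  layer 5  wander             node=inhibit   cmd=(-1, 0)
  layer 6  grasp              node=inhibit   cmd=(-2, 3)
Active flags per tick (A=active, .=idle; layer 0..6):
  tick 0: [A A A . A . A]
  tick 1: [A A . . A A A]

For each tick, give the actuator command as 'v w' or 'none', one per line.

tick 0:
  layer 0 (avoid_obstacle) active — direct: (-2, -1)
  layer 1 (escape) active — inhibits: none
  layer 2 (phototaxis) active — inhibits: none
  layer 3 (track_target) idle — unchanged: none
  layer 4 (follow_wall) active — inhibits: none
  layer 5 (wander) idle — unchanged: none
  layer 6 (grasp) active — inhibits: none
  → actuator none
tick 1:
  layer 0 (avoid_obstacle) active — direct: (-2, -1)
  layer 1 (escape) active — inhibits: none
  layer 2 (phototaxis) idle — unchanged: none
  layer 3 (track_target) idle — unchanged: none
  layer 4 (follow_wall) active — inhibits: none
  layer 5 (wander) active — inhibits: none
  layer 6 (grasp) active — inhibits: none
  → actuator none

none
none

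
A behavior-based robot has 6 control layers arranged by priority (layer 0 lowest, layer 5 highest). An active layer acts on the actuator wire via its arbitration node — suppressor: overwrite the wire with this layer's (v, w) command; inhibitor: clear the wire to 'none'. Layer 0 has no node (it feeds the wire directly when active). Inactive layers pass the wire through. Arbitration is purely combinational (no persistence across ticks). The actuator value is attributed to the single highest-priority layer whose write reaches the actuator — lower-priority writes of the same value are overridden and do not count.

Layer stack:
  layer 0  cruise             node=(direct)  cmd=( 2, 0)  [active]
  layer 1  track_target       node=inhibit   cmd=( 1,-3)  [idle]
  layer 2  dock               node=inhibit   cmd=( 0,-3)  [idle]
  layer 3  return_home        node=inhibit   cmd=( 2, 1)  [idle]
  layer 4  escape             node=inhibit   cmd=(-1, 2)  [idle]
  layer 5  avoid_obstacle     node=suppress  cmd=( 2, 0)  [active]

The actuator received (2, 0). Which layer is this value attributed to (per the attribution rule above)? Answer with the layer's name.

[0] cruise on; wire := (2, 0)
[1] track_target off; pass (2, 0)
[2] dock off; pass (2, 0)
[3] return_home off; pass (2, 0)
[4] escape off; pass (2, 0)
[5] avoid_obstacle on (suppress); wire := (2, 0)
output (2, 0)
last writer: layer 5 = avoid_obstacle

avoid_obstacle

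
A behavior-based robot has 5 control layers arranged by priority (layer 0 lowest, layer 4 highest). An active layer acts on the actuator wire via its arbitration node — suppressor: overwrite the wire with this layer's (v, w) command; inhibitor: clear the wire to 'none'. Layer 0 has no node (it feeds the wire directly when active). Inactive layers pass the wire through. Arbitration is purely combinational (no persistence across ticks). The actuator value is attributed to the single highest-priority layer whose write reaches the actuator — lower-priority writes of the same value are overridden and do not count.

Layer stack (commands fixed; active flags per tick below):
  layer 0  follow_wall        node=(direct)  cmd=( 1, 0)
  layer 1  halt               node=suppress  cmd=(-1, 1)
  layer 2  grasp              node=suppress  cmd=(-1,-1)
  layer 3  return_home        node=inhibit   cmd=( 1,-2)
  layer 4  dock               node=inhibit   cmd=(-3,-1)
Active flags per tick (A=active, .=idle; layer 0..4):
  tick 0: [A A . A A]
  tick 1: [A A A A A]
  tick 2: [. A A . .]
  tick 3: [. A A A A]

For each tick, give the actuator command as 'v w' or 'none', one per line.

tick 0:
  layer 0 (follow_wall) active — direct: (1, 0)
  layer 1 (halt) active — suppresses: (-1, 1)
  layer 2 (grasp) idle — unchanged: (-1, 1)
  layer 3 (return_home) active — inhibits: none
  layer 4 (dock) active — inhibits: none
  → actuator none
tick 1:
  layer 0 (follow_wall) active — direct: (1, 0)
  layer 1 (halt) active — suppresses: (-1, 1)
  layer 2 (grasp) active — suppresses: (-1, -1)
  layer 3 (return_home) active — inhibits: none
  layer 4 (dock) active — inhibits: none
  → actuator none
tick 2:
  layer 0 (follow_wall) idle — none
  layer 1 (halt) active — suppresses: (-1, 1)
  layer 2 (grasp) active — suppresses: (-1, -1)
  layer 3 (return_home) idle — unchanged: (-1, -1)
  layer 4 (dock) idle — unchanged: (-1, -1)
  → actuator (-1, -1)
tick 3:
  layer 0 (follow_wall) idle — none
  layer 1 (halt) active — suppresses: (-1, 1)
  layer 2 (grasp) active — suppresses: (-1, -1)
  layer 3 (return_home) active — inhibits: none
  layer 4 (dock) active — inhibits: none
  → actuator none

none
none
-1 -1
none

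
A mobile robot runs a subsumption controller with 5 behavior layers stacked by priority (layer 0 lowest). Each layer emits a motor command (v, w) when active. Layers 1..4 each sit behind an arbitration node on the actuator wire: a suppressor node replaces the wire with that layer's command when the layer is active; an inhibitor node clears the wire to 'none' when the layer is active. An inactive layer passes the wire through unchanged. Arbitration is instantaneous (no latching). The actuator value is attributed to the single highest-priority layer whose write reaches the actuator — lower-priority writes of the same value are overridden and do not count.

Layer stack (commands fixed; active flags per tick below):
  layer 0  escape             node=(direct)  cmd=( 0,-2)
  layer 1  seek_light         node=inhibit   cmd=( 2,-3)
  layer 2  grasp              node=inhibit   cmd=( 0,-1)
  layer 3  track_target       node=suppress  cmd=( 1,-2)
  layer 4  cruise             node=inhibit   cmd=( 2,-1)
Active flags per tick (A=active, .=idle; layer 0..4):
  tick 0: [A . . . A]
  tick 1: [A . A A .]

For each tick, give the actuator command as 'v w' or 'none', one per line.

none
1 -2

tick 0:
  layer 0 (escape) active — direct: (0, -2)
  layer 1 (seek_light) idle — unchanged: (0, -2)
  layer 2 (grasp) idle — unchanged: (0, -2)
  layer 3 (track_target) idle — unchanged: (0, -2)
  layer 4 (cruise) active — inhibits: none
  → actuator none
tick 1:
  layer 0 (escape) active — direct: (0, -2)
  layer 1 (seek_light) idle — unchanged: (0, -2)
  layer 2 (grasp) active — inhibits: none
  layer 3 (track_target) active — suppresses: (1, -2)
  layer 4 (cruise) idle — unchanged: (1, -2)
  → actuator (1, -2)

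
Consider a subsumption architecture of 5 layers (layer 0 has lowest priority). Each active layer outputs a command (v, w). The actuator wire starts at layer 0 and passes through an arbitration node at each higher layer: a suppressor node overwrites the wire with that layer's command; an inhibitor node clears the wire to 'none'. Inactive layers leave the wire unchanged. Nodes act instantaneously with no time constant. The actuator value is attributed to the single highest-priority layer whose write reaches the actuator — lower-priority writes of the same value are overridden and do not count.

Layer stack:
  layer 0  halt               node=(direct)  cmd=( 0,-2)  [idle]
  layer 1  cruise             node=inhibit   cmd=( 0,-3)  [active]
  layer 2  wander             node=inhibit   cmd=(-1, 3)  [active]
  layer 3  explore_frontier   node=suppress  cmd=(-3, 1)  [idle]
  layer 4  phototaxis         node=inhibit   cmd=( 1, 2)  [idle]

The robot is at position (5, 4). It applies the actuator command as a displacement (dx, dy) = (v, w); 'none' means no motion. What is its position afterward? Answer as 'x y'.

5 4

layer 0 (halt) idle — none
layer 1 (cruise) active — inhibits: none
layer 2 (wander) active — inhibits: none
layer 3 (explore_frontier) idle — unchanged: none
layer 4 (phototaxis) idle — unchanged: none
→ actuator none
position: (5, 4) + none = (5, 4)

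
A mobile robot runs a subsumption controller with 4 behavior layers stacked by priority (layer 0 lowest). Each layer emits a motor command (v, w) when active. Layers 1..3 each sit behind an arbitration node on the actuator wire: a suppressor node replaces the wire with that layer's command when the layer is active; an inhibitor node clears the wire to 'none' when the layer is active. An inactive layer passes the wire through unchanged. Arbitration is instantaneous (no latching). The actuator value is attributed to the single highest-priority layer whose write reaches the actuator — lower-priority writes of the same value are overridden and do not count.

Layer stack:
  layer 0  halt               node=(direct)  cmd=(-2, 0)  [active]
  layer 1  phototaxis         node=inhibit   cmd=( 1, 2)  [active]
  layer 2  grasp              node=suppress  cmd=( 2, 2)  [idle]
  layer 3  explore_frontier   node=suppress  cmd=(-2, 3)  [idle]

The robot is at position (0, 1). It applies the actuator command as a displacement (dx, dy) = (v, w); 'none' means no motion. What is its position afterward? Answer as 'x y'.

0 1

L0 halt: active, feeds wire = (-2, 0)
L1 phototaxis: active, inhibitor → wire = none
L2 grasp: idle → wire stays none
L3 explore_frontier: idle → wire stays none
actuator = none
position: (0, 1) + none = (0, 1)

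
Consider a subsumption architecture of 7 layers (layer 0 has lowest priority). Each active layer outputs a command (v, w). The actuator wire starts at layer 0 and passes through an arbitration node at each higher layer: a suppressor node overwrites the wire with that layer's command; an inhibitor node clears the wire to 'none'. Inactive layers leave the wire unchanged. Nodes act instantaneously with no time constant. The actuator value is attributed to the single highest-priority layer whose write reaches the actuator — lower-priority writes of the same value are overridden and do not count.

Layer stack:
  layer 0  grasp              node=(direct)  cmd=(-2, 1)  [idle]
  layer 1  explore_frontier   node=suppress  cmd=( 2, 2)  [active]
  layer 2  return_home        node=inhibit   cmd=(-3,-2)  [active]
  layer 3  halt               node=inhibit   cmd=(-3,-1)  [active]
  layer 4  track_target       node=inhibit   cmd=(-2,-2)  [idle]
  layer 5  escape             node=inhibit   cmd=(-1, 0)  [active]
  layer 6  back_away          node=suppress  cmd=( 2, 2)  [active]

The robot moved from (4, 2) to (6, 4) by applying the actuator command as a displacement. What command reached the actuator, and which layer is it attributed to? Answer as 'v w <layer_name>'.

2 2 back_away

displacement = (6, 4) − (4, 2) = (2, 2)
layer 0 (grasp) idle — none
layer 1 (explore_frontier) active — suppresses: (2, 2)
layer 2 (return_home) active — inhibits: none
layer 3 (halt) active — inhibits: none
layer 4 (track_target) idle — unchanged: none
layer 5 (escape) active — inhibits: none
layer 6 (back_away) active — suppresses: (2, 2)
→ actuator (2, 2) — from layer 6 (back_away)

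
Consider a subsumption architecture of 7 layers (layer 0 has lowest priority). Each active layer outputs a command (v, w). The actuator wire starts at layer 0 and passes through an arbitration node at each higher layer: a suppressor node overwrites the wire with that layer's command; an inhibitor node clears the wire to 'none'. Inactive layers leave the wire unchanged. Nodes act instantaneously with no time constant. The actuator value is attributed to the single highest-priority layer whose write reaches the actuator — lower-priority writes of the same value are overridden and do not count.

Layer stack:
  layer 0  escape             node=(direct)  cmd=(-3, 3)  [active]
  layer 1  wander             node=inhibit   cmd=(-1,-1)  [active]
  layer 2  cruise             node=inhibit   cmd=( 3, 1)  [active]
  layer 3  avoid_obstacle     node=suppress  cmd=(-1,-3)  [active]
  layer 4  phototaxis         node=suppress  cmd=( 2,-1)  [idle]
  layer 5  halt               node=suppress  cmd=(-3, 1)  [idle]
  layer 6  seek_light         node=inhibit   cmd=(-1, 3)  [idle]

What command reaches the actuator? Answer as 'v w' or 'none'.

-1 -3

L0 escape: active, feeds wire = (-3, 3)
L1 wander: active, inhibitor → wire = none
L2 cruise: active, inhibitor → wire = none
L3 avoid_obstacle: active, suppressor → wire = (-1, -3)
L4 phototaxis: idle → wire stays (-1, -3)
L5 halt: idle → wire stays (-1, -3)
L6 seek_light: idle → wire stays (-1, -3)
actuator = (-1, -3)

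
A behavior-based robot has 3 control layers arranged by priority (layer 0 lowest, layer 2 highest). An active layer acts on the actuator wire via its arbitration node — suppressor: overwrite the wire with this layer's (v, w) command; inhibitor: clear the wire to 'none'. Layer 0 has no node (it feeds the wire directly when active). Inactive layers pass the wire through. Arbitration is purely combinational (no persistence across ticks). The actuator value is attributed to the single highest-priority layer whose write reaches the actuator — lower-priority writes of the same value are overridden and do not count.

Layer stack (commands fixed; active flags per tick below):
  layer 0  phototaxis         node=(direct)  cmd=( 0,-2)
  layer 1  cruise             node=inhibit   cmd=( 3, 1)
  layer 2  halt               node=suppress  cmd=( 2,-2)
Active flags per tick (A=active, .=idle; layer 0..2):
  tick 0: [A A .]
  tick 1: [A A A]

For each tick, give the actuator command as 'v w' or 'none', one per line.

tick 0:
  [0] phototaxis on; wire := (0, -2)
  [1] cruise on (inhibit); wire := none
  [2] halt off; pass none
  output none
tick 1:
  [0] phototaxis on; wire := (0, -2)
  [1] cruise on (inhibit); wire := none
  [2] halt on (suppress); wire := (2, -2)
  output (2, -2)

none
2 -2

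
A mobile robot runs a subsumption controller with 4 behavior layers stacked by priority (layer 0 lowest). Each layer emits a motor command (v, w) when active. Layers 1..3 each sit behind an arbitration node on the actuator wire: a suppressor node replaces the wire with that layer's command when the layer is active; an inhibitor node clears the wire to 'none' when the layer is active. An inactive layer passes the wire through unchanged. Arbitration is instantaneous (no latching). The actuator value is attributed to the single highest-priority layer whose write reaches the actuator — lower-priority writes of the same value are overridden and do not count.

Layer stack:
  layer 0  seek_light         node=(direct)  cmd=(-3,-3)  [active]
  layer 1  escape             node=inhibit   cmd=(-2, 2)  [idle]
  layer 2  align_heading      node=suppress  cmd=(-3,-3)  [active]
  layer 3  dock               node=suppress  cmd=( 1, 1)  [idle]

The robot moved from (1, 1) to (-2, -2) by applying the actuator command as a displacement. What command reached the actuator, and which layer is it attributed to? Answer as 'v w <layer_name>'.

displacement = (-2, -2) − (1, 1) = (-3, -3)
layer 0 (seek_light) active — direct: (-3, -3)
layer 1 (escape) idle — unchanged: (-3, -3)
layer 2 (align_heading) active — suppresses: (-3, -3)
layer 3 (dock) idle — unchanged: (-3, -3)
→ actuator (-3, -3) — from layer 2 (align_heading)

-3 -3 align_heading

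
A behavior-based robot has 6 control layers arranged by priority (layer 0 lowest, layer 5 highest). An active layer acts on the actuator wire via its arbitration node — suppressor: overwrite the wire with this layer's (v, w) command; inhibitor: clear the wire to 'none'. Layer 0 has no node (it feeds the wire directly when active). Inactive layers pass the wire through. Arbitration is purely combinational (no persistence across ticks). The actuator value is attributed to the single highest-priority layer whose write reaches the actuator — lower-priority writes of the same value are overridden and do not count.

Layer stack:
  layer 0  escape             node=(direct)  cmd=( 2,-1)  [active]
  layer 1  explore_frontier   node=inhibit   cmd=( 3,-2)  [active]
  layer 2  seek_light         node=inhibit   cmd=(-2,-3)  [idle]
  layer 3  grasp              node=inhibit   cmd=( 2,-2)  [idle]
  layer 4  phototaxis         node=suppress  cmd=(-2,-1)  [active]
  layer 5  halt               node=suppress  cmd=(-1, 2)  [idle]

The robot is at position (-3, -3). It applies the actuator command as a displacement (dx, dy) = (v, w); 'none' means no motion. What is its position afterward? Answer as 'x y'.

-5 -4

[0] escape on; wire := (2, -1)
[1] explore_frontier on (inhibit); wire := none
[2] seek_light off; pass none
[3] grasp off; pass none
[4] phototaxis on (suppress); wire := (-2, -1)
[5] halt off; pass (-2, -1)
output (-2, -1)
position: (-3, -3) + (-2, -1) = (-5, -4)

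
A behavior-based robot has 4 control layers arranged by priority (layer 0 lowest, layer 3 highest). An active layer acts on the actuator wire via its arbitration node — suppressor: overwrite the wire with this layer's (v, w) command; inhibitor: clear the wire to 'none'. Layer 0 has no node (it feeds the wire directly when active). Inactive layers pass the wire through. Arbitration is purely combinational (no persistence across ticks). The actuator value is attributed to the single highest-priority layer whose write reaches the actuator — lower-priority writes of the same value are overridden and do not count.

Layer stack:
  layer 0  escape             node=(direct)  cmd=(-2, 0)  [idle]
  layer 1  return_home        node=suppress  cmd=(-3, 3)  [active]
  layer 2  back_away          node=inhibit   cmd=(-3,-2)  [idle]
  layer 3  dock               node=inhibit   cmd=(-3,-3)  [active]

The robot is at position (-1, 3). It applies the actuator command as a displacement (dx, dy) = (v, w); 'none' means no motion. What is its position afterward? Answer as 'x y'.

L0 escape: idle → wire = none
L1 return_home: active, suppressor → wire = (-3, 3)
L2 back_away: idle → wire stays (-3, 3)
L3 dock: active, inhibitor → wire = none
actuator = none
position: (-1, 3) + none = (-1, 3)

-1 3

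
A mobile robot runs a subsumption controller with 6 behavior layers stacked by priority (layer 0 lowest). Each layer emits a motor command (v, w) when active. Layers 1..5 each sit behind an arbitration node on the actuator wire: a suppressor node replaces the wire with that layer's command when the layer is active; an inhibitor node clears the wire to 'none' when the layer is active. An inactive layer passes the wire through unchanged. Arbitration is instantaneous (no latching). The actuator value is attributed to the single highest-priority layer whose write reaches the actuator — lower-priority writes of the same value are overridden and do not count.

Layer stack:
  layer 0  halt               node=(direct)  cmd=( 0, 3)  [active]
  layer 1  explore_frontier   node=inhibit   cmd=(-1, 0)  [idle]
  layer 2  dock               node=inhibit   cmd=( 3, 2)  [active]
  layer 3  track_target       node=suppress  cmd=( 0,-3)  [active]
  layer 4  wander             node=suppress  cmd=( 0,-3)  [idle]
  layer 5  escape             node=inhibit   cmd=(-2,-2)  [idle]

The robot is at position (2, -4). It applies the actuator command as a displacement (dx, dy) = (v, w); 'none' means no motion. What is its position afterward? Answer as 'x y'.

2 -7

L0 halt: active, feeds wire = (0, 3)
L1 explore_frontier: idle → wire stays (0, 3)
L2 dock: active, inhibitor → wire = none
L3 track_target: active, suppressor → wire = (0, -3)
L4 wander: idle → wire stays (0, -3)
L5 escape: idle → wire stays (0, -3)
actuator = (0, -3)
position: (2, -4) + (0, -3) = (2, -7)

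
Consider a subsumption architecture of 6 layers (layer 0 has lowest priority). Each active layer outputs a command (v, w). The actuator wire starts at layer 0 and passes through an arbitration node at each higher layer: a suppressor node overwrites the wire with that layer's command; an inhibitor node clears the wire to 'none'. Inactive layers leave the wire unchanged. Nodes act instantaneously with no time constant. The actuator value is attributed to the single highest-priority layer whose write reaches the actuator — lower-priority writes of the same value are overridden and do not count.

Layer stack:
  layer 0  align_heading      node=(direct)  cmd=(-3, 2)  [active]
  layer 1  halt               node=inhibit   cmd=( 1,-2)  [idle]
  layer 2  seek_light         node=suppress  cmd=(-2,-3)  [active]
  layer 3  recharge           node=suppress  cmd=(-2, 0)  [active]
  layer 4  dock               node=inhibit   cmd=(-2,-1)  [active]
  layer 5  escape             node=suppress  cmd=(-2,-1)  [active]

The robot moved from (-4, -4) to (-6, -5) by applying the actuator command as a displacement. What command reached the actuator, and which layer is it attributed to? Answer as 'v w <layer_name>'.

displacement = (-6, -5) − (-4, -4) = (-2, -1)
L0 align_heading: active, feeds wire = (-3, 2)
L1 halt: idle → wire stays (-3, 2)
L2 seek_light: active, suppressor → wire = (-2, -3)
L3 recharge: active, suppressor → wire = (-2, 0)
L4 dock: active, inhibitor → wire = none
L5 escape: active, suppressor → wire = (-2, -1)
actuator = (-2, -1) — from layer 5 (escape)

-2 -1 escape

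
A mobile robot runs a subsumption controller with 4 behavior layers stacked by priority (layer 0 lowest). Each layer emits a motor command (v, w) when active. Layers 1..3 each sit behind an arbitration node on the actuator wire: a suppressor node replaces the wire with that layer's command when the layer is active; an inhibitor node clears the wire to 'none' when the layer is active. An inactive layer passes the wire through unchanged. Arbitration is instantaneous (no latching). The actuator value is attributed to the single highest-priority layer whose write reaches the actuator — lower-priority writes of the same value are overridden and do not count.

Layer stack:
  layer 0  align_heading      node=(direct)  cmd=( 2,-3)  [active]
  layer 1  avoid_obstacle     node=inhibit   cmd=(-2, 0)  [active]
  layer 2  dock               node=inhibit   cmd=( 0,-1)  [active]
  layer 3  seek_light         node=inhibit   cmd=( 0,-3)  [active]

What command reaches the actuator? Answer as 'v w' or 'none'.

none

[0] align_heading on; wire := (2, -3)
[1] avoid_obstacle on (inhibit); wire := none
[2] dock on (inhibit); wire := none
[3] seek_light on (inhibit); wire := none
output none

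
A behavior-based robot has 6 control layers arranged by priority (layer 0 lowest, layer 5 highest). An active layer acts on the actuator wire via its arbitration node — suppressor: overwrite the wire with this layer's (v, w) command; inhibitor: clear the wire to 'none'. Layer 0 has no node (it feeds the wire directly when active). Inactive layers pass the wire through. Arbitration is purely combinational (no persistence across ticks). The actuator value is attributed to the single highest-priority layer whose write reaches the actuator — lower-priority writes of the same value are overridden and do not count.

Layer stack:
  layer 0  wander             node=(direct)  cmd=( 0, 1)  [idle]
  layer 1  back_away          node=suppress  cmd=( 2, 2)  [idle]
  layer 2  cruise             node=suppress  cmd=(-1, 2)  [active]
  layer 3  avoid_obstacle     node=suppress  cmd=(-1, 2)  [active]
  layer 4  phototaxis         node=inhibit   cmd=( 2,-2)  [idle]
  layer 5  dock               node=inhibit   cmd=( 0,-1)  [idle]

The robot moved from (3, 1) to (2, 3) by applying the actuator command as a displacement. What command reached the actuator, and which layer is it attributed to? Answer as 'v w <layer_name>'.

-1 2 avoid_obstacle

displacement = (2, 3) − (3, 1) = (-1, 2)
layer 0 (wander) idle — none
layer 1 (back_away) idle — unchanged: none
layer 2 (cruise) active — suppresses: (-1, 2)
layer 3 (avoid_obstacle) active — suppresses: (-1, 2)
layer 4 (phototaxis) idle — unchanged: (-1, 2)
layer 5 (dock) idle — unchanged: (-1, 2)
→ actuator (-1, 2) — from layer 3 (avoid_obstacle)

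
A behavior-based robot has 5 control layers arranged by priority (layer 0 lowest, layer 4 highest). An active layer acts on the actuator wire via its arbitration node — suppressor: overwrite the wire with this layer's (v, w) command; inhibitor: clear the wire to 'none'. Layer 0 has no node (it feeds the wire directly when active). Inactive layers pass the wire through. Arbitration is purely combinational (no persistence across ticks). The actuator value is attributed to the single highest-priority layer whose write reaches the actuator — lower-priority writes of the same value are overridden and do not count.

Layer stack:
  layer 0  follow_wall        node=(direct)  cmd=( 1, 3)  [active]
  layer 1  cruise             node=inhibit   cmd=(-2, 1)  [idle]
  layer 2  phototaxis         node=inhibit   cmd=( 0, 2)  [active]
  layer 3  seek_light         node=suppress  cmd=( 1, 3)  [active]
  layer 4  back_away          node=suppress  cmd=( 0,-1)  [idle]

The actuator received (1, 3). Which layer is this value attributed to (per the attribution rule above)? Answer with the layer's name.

L0 follow_wall: active, feeds wire = (1, 3)
L1 cruise: idle → wire stays (1, 3)
L2 phototaxis: active, inhibitor → wire = none
L3 seek_light: active, suppressor → wire = (1, 3)
L4 back_away: idle → wire stays (1, 3)
actuator = (1, 3)
last writer: layer 3 = seek_light

seek_light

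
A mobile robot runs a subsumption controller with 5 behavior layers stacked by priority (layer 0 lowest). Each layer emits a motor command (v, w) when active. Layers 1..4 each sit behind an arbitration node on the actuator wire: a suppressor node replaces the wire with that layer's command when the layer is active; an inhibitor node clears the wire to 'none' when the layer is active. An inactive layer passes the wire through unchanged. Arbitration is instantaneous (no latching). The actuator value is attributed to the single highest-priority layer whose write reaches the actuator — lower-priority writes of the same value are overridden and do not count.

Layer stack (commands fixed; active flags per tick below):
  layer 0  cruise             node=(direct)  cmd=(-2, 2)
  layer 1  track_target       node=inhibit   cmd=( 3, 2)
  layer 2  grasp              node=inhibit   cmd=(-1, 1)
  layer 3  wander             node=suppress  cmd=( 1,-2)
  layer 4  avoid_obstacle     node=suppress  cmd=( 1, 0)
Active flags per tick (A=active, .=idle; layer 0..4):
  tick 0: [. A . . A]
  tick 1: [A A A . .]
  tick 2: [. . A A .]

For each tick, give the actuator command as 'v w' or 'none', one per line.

1 0
none
1 -2

tick 0:
  L0 cruise: idle → wire = none
  L1 track_target: active, inhibitor → wire = none
  L2 grasp: idle → wire stays none
  L3 wander: idle → wire stays none
  L4 avoid_obstacle: active, suppressor → wire = (1, 0)
  actuator = (1, 0)
tick 1:
  L0 cruise: active, feeds wire = (-2, 2)
  L1 track_target: active, inhibitor → wire = none
  L2 grasp: active, inhibitor → wire = none
  L3 wander: idle → wire stays none
  L4 avoid_obstacle: idle → wire stays none
  actuator = none
tick 2:
  L0 cruise: idle → wire = none
  L1 track_target: idle → wire stays none
  L2 grasp: active, inhibitor → wire = none
  L3 wander: active, suppressor → wire = (1, -2)
  L4 avoid_obstacle: idle → wire stays (1, -2)
  actuator = (1, -2)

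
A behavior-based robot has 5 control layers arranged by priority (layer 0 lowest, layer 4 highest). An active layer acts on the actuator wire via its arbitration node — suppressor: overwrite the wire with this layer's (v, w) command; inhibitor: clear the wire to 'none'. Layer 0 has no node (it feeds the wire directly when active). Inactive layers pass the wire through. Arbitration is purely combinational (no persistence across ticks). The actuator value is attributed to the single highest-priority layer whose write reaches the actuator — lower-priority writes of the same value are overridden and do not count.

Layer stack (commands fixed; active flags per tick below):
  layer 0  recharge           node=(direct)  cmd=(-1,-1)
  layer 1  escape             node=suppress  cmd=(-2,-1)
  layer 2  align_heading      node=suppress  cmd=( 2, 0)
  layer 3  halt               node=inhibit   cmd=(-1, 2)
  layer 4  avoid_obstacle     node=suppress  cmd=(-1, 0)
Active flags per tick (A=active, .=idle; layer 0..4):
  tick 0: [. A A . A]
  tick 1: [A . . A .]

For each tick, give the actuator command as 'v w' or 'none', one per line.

tick 0:
  [0] recharge off; wire := none
  [1] escape on (suppress); wire := (-2, -1)
  [2] align_heading on (suppress); wire := (2, 0)
  [3] halt off; pass (2, 0)
  [4] avoid_obstacle on (suppress); wire := (-1, 0)
  output (-1, 0)
tick 1:
  [0] recharge on; wire := (-1, -1)
  [1] escape off; pass (-1, -1)
  [2] align_heading off; pass (-1, -1)
  [3] halt on (inhibit); wire := none
  [4] avoid_obstacle off; pass none
  output none

-1 0
none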